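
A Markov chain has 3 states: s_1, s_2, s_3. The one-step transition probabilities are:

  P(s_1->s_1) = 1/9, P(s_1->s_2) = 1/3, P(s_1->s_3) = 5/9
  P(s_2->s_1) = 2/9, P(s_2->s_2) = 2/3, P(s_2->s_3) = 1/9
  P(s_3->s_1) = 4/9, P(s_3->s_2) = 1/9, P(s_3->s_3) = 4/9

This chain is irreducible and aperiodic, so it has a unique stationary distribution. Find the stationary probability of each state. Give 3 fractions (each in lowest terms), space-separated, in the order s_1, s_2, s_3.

The stationary distribution satisfies pi = pi * P, i.e.:
  pi_s_1 = 1/9*pi_s_1 + 2/9*pi_s_2 + 4/9*pi_s_3
  pi_s_2 = 1/3*pi_s_1 + 2/3*pi_s_2 + 1/9*pi_s_3
  pi_s_3 = 5/9*pi_s_1 + 1/9*pi_s_2 + 4/9*pi_s_3
with normalization: pi_s_1 + pi_s_2 + pi_s_3 = 1.

Using the first 2 balance equations plus normalization, the linear system A*pi = b is:
  [-8/9, 2/9, 4/9] . pi = 0
  [1/3, -1/3, 1/9] . pi = 0
  [1, 1, 1] . pi = 1

Solving yields:
  pi_s_1 = 7/26
  pi_s_2 = 5/13
  pi_s_3 = 9/26

Verification (pi * P):
  7/26*1/9 + 5/13*2/9 + 9/26*4/9 = 7/26 = pi_s_1  (ok)
  7/26*1/3 + 5/13*2/3 + 9/26*1/9 = 5/13 = pi_s_2  (ok)
  7/26*5/9 + 5/13*1/9 + 9/26*4/9 = 9/26 = pi_s_3  (ok)

Answer: 7/26 5/13 9/26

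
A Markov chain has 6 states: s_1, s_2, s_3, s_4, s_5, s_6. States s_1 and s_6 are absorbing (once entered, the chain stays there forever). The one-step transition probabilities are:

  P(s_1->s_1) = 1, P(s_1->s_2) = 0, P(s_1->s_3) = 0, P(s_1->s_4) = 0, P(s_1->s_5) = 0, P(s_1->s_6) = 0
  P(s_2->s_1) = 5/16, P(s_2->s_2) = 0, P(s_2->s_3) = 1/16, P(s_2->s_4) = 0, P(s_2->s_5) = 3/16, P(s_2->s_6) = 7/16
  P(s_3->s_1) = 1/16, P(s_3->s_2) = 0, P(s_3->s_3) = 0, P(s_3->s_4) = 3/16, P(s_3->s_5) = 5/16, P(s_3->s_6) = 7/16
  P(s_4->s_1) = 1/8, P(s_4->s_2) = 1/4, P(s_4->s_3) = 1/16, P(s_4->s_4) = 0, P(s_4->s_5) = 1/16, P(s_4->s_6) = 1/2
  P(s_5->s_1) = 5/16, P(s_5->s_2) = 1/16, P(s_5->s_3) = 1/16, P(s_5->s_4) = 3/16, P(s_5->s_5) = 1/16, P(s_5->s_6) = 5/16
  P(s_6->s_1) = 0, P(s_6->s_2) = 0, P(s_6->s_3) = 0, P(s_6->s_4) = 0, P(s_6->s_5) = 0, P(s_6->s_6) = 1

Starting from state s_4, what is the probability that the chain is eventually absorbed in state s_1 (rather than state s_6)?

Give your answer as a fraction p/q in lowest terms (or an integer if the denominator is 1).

Let a_i = P(absorbed in s_1 | start in state i).
Boundary conditions: a_s_1 = 1, a_s_6 = 0.
For each transient state i, a_i = sum_j P(i->j) * a_j:
  a_s_2 = 5/16*a_s_1 + 0*a_s_2 + 1/16*a_s_3 + 0*a_s_4 + 3/16*a_s_5 + 7/16*a_s_6
  a_s_3 = 1/16*a_s_1 + 0*a_s_2 + 0*a_s_3 + 3/16*a_s_4 + 5/16*a_s_5 + 7/16*a_s_6
  a_s_4 = 1/8*a_s_1 + 1/4*a_s_2 + 1/16*a_s_3 + 0*a_s_4 + 1/16*a_s_5 + 1/2*a_s_6
  a_s_5 = 5/16*a_s_1 + 1/16*a_s_2 + 1/16*a_s_3 + 3/16*a_s_4 + 1/16*a_s_5 + 5/16*a_s_6

Substituting a_s_1 = 1 and a_s_6 = 0, rearrange to (I - Q) a = r where r[i] = P(i -> s_1):
  [1, -1/16, 0, -3/16] . (a_s_2, a_s_3, a_s_4, a_s_5) = 5/16
  [0, 1, -3/16, -5/16] . (a_s_2, a_s_3, a_s_4, a_s_5) = 1/16
  [-1/4, -1/16, 1, -1/16] . (a_s_2, a_s_3, a_s_4, a_s_5) = 1/8
  [-1/16, -1/16, -3/16, 15/16] . (a_s_2, a_s_3, a_s_4, a_s_5) = 5/16

Solving yields:
  a_s_2 = 4635/11338
  a_s_3 = 2809/11338
  a_s_4 = 3057/11338
  a_s_5 = 4887/11338

Starting state is s_4, so the absorption probability is a_s_4 = 3057/11338.

Answer: 3057/11338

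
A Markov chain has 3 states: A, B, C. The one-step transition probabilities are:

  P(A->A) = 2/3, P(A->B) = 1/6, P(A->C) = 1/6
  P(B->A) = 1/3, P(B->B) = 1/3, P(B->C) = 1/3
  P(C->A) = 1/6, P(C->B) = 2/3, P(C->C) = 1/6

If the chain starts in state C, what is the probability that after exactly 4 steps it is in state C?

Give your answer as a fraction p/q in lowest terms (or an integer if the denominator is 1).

Computing P^4 by repeated multiplication:
P^1 =
  A: [2/3, 1/6, 1/6]
  B: [1/3, 1/3, 1/3]
  C: [1/6, 2/3, 1/6]
P^2 =
  A: [19/36, 5/18, 7/36]
  B: [7/18, 7/18, 2/9]
  C: [13/36, 13/36, 5/18]
P^3 =
  A: [103/216, 67/216, 23/108]
  B: [23/54, 37/108, 25/108]
  C: [11/27, 79/216, 49/216]
P^4 =
  A: [37/81, 421/1296, 283/1296]
  B: [283/648, 55/162, 145/648]
  C: [559/1296, 221/648, 295/1296]

(P^4)[C -> C] = 295/1296

Answer: 295/1296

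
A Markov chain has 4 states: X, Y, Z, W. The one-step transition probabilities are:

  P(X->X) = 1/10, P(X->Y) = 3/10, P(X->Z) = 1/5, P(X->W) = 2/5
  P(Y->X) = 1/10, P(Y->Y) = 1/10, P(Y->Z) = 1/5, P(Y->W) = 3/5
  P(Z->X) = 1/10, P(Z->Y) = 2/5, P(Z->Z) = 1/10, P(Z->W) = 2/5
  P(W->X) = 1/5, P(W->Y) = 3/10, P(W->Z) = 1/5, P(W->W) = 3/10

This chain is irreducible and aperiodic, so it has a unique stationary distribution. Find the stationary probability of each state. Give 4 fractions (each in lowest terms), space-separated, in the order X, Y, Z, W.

Answer: 205/1452 35/132 2/11 299/726

Derivation:
The stationary distribution satisfies pi = pi * P, i.e.:
  pi_X = 1/10*pi_X + 1/10*pi_Y + 1/10*pi_Z + 1/5*pi_W
  pi_Y = 3/10*pi_X + 1/10*pi_Y + 2/5*pi_Z + 3/10*pi_W
  pi_Z = 1/5*pi_X + 1/5*pi_Y + 1/10*pi_Z + 1/5*pi_W
  pi_W = 2/5*pi_X + 3/5*pi_Y + 2/5*pi_Z + 3/10*pi_W
with normalization: pi_X + pi_Y + pi_Z + pi_W = 1.

Using the first 3 balance equations plus normalization, the linear system A*pi = b is:
  [-9/10, 1/10, 1/10, 1/5] . pi = 0
  [3/10, -9/10, 2/5, 3/10] . pi = 0
  [1/5, 1/5, -9/10, 1/5] . pi = 0
  [1, 1, 1, 1] . pi = 1

Solving yields:
  pi_X = 205/1452
  pi_Y = 35/132
  pi_Z = 2/11
  pi_W = 299/726

Verification (pi * P):
  205/1452*1/10 + 35/132*1/10 + 2/11*1/10 + 299/726*1/5 = 205/1452 = pi_X  (ok)
  205/1452*3/10 + 35/132*1/10 + 2/11*2/5 + 299/726*3/10 = 35/132 = pi_Y  (ok)
  205/1452*1/5 + 35/132*1/5 + 2/11*1/10 + 299/726*1/5 = 2/11 = pi_Z  (ok)
  205/1452*2/5 + 35/132*3/5 + 2/11*2/5 + 299/726*3/10 = 299/726 = pi_W  (ok)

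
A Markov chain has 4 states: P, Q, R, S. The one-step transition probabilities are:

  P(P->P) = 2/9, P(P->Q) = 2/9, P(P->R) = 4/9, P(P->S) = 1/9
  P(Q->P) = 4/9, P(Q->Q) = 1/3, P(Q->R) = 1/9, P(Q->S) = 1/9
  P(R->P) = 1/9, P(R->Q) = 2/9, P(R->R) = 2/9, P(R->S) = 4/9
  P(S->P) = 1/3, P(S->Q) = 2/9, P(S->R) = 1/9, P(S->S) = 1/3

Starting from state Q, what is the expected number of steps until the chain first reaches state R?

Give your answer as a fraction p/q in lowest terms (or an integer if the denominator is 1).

Let h_i = expected steps to first reach R from state i.
Boundary: h_R = 0.
First-step equations for the other states:
  h_P = 1 + 2/9*h_P + 2/9*h_Q + 4/9*h_R + 1/9*h_S
  h_Q = 1 + 4/9*h_P + 1/3*h_Q + 1/9*h_R + 1/9*h_S
  h_S = 1 + 1/3*h_P + 2/9*h_Q + 1/9*h_R + 1/3*h_S

Substituting h_R = 0 and rearranging gives the linear system (I - Q) h = 1:
  [7/9, -2/9, -1/9] . (h_P, h_Q, h_S) = 1
  [-4/9, 2/3, -1/9] . (h_P, h_Q, h_S) = 1
  [-1/3, -2/9, 2/3] . (h_P, h_Q, h_S) = 1

Solving yields:
  h_P = 252/79
  h_Q = 693/158
  h_S = 360/79

Starting state is Q, so the expected hitting time is h_Q = 693/158.

Answer: 693/158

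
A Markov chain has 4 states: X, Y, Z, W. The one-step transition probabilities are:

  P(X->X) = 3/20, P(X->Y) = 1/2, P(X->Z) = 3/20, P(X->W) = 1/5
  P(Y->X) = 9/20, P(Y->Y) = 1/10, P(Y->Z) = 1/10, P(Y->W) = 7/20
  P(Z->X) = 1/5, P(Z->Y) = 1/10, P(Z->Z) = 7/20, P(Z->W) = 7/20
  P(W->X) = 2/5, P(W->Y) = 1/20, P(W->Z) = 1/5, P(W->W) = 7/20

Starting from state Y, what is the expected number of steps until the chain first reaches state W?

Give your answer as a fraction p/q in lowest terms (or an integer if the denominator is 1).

Answer: 790/239

Derivation:
Let h_i = expected steps to first reach W from state i.
Boundary: h_W = 0.
First-step equations for the other states:
  h_X = 1 + 3/20*h_X + 1/2*h_Y + 3/20*h_Z + 1/5*h_W
  h_Y = 1 + 9/20*h_X + 1/10*h_Y + 1/10*h_Z + 7/20*h_W
  h_Z = 1 + 1/5*h_X + 1/10*h_Y + 7/20*h_Z + 7/20*h_W

Substituting h_W = 0 and rearranging gives the linear system (I - Q) h = 1:
  [17/20, -1/2, -3/20] . (h_X, h_Y, h_Z) = 1
  [-9/20, 9/10, -1/10] . (h_X, h_Y, h_Z) = 1
  [-1/5, -1/10, 13/20] . (h_X, h_Y, h_Z) = 1

Solving yields:
  h_X = 880/239
  h_Y = 790/239
  h_Z = 760/239

Starting state is Y, so the expected hitting time is h_Y = 790/239.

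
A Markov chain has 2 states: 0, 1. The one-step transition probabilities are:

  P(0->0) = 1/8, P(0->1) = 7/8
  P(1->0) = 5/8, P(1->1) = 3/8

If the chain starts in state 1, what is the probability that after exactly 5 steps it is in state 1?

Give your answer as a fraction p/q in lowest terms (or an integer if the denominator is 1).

Computing P^5 by repeated multiplication:
P^1 =
  0: [1/8, 7/8]
  1: [5/8, 3/8]
P^2 =
  0: [9/16, 7/16]
  1: [5/16, 11/16]
P^3 =
  0: [11/32, 21/32]
  1: [15/32, 17/32]
P^4 =
  0: [29/64, 35/64]
  1: [25/64, 39/64]
P^5 =
  0: [51/128, 77/128]
  1: [55/128, 73/128]

(P^5)[1 -> 1] = 73/128

Answer: 73/128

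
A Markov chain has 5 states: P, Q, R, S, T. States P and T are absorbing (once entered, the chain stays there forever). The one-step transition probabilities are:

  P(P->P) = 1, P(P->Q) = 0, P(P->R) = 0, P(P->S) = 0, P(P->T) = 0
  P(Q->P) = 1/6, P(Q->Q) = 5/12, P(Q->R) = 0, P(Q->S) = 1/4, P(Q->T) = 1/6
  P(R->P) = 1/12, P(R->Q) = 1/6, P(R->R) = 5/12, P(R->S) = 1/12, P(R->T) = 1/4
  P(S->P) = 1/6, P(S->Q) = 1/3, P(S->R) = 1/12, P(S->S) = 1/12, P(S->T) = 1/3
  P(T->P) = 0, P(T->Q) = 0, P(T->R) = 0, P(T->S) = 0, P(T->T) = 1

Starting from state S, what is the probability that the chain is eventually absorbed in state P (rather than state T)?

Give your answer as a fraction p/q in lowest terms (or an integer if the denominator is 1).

Answer: 165/442

Derivation:
Let a_i = P(absorbed in P | start in state i).
Boundary conditions: a_P = 1, a_T = 0.
For each transient state i, a_i = sum_j P(i->j) * a_j:
  a_Q = 1/6*a_P + 5/12*a_Q + 0*a_R + 1/4*a_S + 1/6*a_T
  a_R = 1/12*a_P + 1/6*a_Q + 5/12*a_R + 1/12*a_S + 1/4*a_T
  a_S = 1/6*a_P + 1/3*a_Q + 1/12*a_R + 1/12*a_S + 1/3*a_T

Substituting a_P = 1 and a_T = 0, rearrange to (I - Q) a = r where r[i] = P(i -> P):
  [7/12, 0, -1/4] . (a_Q, a_R, a_S) = 1/6
  [-1/6, 7/12, -1/12] . (a_Q, a_R, a_S) = 1/12
  [-1/3, -1/12, 11/12] . (a_Q, a_R, a_S) = 1/6

Solving yields:
  a_Q = 197/442
  a_R = 11/34
  a_S = 165/442

Starting state is S, so the absorption probability is a_S = 165/442.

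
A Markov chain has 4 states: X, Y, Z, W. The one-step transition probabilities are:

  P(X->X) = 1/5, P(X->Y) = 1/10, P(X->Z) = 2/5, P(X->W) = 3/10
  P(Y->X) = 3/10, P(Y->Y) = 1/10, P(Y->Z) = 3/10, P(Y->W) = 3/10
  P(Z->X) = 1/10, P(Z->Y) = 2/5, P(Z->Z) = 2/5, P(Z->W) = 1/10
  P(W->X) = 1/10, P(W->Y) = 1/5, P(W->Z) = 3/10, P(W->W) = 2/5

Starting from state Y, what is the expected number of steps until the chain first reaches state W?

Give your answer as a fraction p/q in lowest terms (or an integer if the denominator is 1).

Answer: 1010/231

Derivation:
Let h_i = expected steps to first reach W from state i.
Boundary: h_W = 0.
First-step equations for the other states:
  h_X = 1 + 1/5*h_X + 1/10*h_Y + 2/5*h_Z + 3/10*h_W
  h_Y = 1 + 3/10*h_X + 1/10*h_Y + 3/10*h_Z + 3/10*h_W
  h_Z = 1 + 1/10*h_X + 2/5*h_Y + 2/5*h_Z + 1/10*h_W

Substituting h_W = 0 and rearranging gives the linear system (I - Q) h = 1:
  [4/5, -1/10, -2/5] . (h_X, h_Y, h_Z) = 1
  [-3/10, 9/10, -3/10] . (h_X, h_Y, h_Z) = 1
  [-1/10, -2/5, 3/5] . (h_X, h_Y, h_Z) = 1

Solving yields:
  h_X = 1030/231
  h_Y = 1010/231
  h_Z = 410/77

Starting state is Y, so the expected hitting time is h_Y = 1010/231.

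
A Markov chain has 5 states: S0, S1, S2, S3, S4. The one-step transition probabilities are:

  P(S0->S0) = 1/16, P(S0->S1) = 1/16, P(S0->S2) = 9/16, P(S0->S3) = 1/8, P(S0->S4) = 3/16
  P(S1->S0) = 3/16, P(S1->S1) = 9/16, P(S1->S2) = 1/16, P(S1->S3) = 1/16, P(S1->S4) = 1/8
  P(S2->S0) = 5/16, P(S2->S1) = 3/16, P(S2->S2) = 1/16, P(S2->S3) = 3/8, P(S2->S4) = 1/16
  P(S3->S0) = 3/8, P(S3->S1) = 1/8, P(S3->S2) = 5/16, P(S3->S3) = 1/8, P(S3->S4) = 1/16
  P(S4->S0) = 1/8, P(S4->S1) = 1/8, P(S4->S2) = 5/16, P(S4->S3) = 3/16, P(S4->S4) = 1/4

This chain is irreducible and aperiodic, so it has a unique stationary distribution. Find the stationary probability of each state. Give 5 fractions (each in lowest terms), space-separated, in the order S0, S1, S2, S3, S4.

The stationary distribution satisfies pi = pi * P, i.e.:
  pi_S0 = 1/16*pi_S0 + 3/16*pi_S1 + 5/16*pi_S2 + 3/8*pi_S3 + 1/8*pi_S4
  pi_S1 = 1/16*pi_S0 + 9/16*pi_S1 + 3/16*pi_S2 + 1/8*pi_S3 + 1/8*pi_S4
  pi_S2 = 9/16*pi_S0 + 1/16*pi_S1 + 1/16*pi_S2 + 5/16*pi_S3 + 5/16*pi_S4
  pi_S3 = 1/8*pi_S0 + 1/16*pi_S1 + 3/8*pi_S2 + 1/8*pi_S3 + 3/16*pi_S4
  pi_S4 = 3/16*pi_S0 + 1/8*pi_S1 + 1/16*pi_S2 + 1/16*pi_S3 + 1/4*pi_S4
with normalization: pi_S0 + pi_S1 + pi_S2 + pi_S3 + pi_S4 = 1.

Using the first 4 balance equations plus normalization, the linear system A*pi = b is:
  [-15/16, 3/16, 5/16, 3/8, 1/8] . pi = 0
  [1/16, -7/16, 3/16, 1/8, 1/8] . pi = 0
  [9/16, 1/16, -15/16, 5/16, 5/16] . pi = 0
  [1/8, 1/16, 3/8, -7/8, 3/16] . pi = 0
  [1, 1, 1, 1, 1] . pi = 1

Solving yields:
  pi_S0 = 700/3221
  pi_S1 = 5815/25768
  pi_S2 = 6399/25768
  pi_S3 = 4663/25768
  pi_S4 = 3291/25768

Verification (pi * P):
  700/3221*1/16 + 5815/25768*3/16 + 6399/25768*5/16 + 4663/25768*3/8 + 3291/25768*1/8 = 700/3221 = pi_S0  (ok)
  700/3221*1/16 + 5815/25768*9/16 + 6399/25768*3/16 + 4663/25768*1/8 + 3291/25768*1/8 = 5815/25768 = pi_S1  (ok)
  700/3221*9/16 + 5815/25768*1/16 + 6399/25768*1/16 + 4663/25768*5/16 + 3291/25768*5/16 = 6399/25768 = pi_S2  (ok)
  700/3221*1/8 + 5815/25768*1/16 + 6399/25768*3/8 + 4663/25768*1/8 + 3291/25768*3/16 = 4663/25768 = pi_S3  (ok)
  700/3221*3/16 + 5815/25768*1/8 + 6399/25768*1/16 + 4663/25768*1/16 + 3291/25768*1/4 = 3291/25768 = pi_S4  (ok)

Answer: 700/3221 5815/25768 6399/25768 4663/25768 3291/25768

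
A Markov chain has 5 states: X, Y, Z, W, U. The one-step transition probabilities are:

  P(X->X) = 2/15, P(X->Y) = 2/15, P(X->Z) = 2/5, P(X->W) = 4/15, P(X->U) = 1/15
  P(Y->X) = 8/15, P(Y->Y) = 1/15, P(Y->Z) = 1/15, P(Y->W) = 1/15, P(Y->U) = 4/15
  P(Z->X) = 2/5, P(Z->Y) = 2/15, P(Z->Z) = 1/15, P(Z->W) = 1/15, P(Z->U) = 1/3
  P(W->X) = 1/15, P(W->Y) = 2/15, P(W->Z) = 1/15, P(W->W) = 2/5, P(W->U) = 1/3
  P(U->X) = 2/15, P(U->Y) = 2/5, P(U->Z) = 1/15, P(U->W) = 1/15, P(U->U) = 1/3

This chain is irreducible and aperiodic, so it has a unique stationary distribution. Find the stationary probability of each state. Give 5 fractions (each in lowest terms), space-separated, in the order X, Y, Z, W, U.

Answer: 565/2389 905/4778 1738/11945 2042/11945 1231/4778

Derivation:
The stationary distribution satisfies pi = pi * P, i.e.:
  pi_X = 2/15*pi_X + 8/15*pi_Y + 2/5*pi_Z + 1/15*pi_W + 2/15*pi_U
  pi_Y = 2/15*pi_X + 1/15*pi_Y + 2/15*pi_Z + 2/15*pi_W + 2/5*pi_U
  pi_Z = 2/5*pi_X + 1/15*pi_Y + 1/15*pi_Z + 1/15*pi_W + 1/15*pi_U
  pi_W = 4/15*pi_X + 1/15*pi_Y + 1/15*pi_Z + 2/5*pi_W + 1/15*pi_U
  pi_U = 1/15*pi_X + 4/15*pi_Y + 1/3*pi_Z + 1/3*pi_W + 1/3*pi_U
with normalization: pi_X + pi_Y + pi_Z + pi_W + pi_U = 1.

Using the first 4 balance equations plus normalization, the linear system A*pi = b is:
  [-13/15, 8/15, 2/5, 1/15, 2/15] . pi = 0
  [2/15, -14/15, 2/15, 2/15, 2/5] . pi = 0
  [2/5, 1/15, -14/15, 1/15, 1/15] . pi = 0
  [4/15, 1/15, 1/15, -3/5, 1/15] . pi = 0
  [1, 1, 1, 1, 1] . pi = 1

Solving yields:
  pi_X = 565/2389
  pi_Y = 905/4778
  pi_Z = 1738/11945
  pi_W = 2042/11945
  pi_U = 1231/4778

Verification (pi * P):
  565/2389*2/15 + 905/4778*8/15 + 1738/11945*2/5 + 2042/11945*1/15 + 1231/4778*2/15 = 565/2389 = pi_X  (ok)
  565/2389*2/15 + 905/4778*1/15 + 1738/11945*2/15 + 2042/11945*2/15 + 1231/4778*2/5 = 905/4778 = pi_Y  (ok)
  565/2389*2/5 + 905/4778*1/15 + 1738/11945*1/15 + 2042/11945*1/15 + 1231/4778*1/15 = 1738/11945 = pi_Z  (ok)
  565/2389*4/15 + 905/4778*1/15 + 1738/11945*1/15 + 2042/11945*2/5 + 1231/4778*1/15 = 2042/11945 = pi_W  (ok)
  565/2389*1/15 + 905/4778*4/15 + 1738/11945*1/3 + 2042/11945*1/3 + 1231/4778*1/3 = 1231/4778 = pi_U  (ok)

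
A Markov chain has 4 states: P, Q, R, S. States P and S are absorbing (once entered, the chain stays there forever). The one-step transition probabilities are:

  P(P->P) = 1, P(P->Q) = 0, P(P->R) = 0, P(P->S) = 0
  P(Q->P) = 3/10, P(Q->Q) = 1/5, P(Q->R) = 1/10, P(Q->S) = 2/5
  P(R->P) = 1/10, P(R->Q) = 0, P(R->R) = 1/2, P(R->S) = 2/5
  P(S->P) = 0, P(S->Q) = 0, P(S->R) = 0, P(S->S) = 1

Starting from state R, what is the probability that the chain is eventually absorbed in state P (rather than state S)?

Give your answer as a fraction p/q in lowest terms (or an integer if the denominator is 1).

Let a_i = P(absorbed in P | start in state i).
Boundary conditions: a_P = 1, a_S = 0.
For each transient state i, a_i = sum_j P(i->j) * a_j:
  a_Q = 3/10*a_P + 1/5*a_Q + 1/10*a_R + 2/5*a_S
  a_R = 1/10*a_P + 0*a_Q + 1/2*a_R + 2/5*a_S

Substituting a_P = 1 and a_S = 0, rearrange to (I - Q) a = r where r[i] = P(i -> P):
  [4/5, -1/10] . (a_Q, a_R) = 3/10
  [0, 1/2] . (a_Q, a_R) = 1/10

Solving yields:
  a_Q = 2/5
  a_R = 1/5

Starting state is R, so the absorption probability is a_R = 1/5.

Answer: 1/5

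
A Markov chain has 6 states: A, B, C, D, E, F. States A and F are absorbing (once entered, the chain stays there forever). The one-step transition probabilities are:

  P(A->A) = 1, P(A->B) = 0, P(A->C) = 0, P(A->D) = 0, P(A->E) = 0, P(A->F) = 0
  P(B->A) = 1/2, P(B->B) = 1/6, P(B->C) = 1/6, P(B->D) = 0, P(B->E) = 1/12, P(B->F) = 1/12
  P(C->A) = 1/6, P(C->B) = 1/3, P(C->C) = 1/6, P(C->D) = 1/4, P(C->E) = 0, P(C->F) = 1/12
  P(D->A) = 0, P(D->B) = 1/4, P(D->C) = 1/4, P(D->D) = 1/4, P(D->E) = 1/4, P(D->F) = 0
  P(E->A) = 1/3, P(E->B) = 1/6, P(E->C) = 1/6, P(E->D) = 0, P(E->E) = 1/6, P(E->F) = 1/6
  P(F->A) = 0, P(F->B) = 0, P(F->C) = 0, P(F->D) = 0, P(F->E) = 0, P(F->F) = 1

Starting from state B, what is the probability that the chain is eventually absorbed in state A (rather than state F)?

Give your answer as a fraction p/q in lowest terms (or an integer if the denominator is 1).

Answer: 14/17

Derivation:
Let a_i = P(absorbed in A | start in state i).
Boundary conditions: a_A = 1, a_F = 0.
For each transient state i, a_i = sum_j P(i->j) * a_j:
  a_B = 1/2*a_A + 1/6*a_B + 1/6*a_C + 0*a_D + 1/12*a_E + 1/12*a_F
  a_C = 1/6*a_A + 1/3*a_B + 1/6*a_C + 1/4*a_D + 0*a_E + 1/12*a_F
  a_D = 0*a_A + 1/4*a_B + 1/4*a_C + 1/4*a_D + 1/4*a_E + 0*a_F
  a_E = 1/3*a_A + 1/6*a_B + 1/6*a_C + 0*a_D + 1/6*a_E + 1/6*a_F

Substituting a_A = 1 and a_F = 0, rearrange to (I - Q) a = r where r[i] = P(i -> A):
  [5/6, -1/6, 0, -1/12] . (a_B, a_C, a_D, a_E) = 1/2
  [-1/3, 5/6, -1/4, 0] . (a_B, a_C, a_D, a_E) = 1/6
  [-1/4, -1/4, 3/4, -1/4] . (a_B, a_C, a_D, a_E) = 0
  [-1/6, -1/6, 0, 5/6] . (a_B, a_C, a_D, a_E) = 1/3

Solving yields:
  a_B = 14/17
  a_C = 142/187
  a_D = 430/561
  a_E = 134/187

Starting state is B, so the absorption probability is a_B = 14/17.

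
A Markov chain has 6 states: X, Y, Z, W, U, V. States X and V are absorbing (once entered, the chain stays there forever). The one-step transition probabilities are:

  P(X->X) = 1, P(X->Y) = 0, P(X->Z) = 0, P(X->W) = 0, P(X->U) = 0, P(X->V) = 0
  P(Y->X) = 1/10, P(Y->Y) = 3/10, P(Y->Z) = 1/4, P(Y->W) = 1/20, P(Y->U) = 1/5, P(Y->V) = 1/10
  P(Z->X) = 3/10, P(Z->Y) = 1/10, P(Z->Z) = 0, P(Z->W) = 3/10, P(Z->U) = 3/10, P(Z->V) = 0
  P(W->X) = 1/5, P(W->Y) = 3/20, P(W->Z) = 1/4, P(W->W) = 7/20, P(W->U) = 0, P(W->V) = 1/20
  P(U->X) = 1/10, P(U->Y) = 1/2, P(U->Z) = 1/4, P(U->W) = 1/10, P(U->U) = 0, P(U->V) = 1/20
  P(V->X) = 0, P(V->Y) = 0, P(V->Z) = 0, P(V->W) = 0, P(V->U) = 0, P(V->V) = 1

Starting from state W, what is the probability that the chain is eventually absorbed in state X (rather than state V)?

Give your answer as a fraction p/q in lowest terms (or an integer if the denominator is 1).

Answer: 2952/3737

Derivation:
Let a_i = P(absorbed in X | start in state i).
Boundary conditions: a_X = 1, a_V = 0.
For each transient state i, a_i = sum_j P(i->j) * a_j:
  a_Y = 1/10*a_X + 3/10*a_Y + 1/4*a_Z + 1/20*a_W + 1/5*a_U + 1/10*a_V
  a_Z = 3/10*a_X + 1/10*a_Y + 0*a_Z + 3/10*a_W + 3/10*a_U + 0*a_V
  a_W = 1/5*a_X + 3/20*a_Y + 1/4*a_Z + 7/20*a_W + 0*a_U + 1/20*a_V
  a_U = 1/10*a_X + 1/2*a_Y + 1/4*a_Z + 1/10*a_W + 0*a_U + 1/20*a_V

Substituting a_X = 1 and a_V = 0, rearrange to (I - Q) a = r where r[i] = P(i -> X):
  [7/10, -1/4, -1/20, -1/5] . (a_Y, a_Z, a_W, a_U) = 1/10
  [-1/10, 1, -3/10, -3/10] . (a_Y, a_Z, a_W, a_U) = 3/10
  [-3/20, -1/4, 13/20, 0] . (a_Y, a_Z, a_W, a_U) = 1/5
  [-1/2, -1/4, -1/10, 1] . (a_Y, a_Z, a_W, a_U) = 1/10

Solving yields:
  a_Y = 2642/3737
  a_Z = 15502/18685
  a_W = 2952/3737
  a_U = 2765/3737

Starting state is W, so the absorption probability is a_W = 2952/3737.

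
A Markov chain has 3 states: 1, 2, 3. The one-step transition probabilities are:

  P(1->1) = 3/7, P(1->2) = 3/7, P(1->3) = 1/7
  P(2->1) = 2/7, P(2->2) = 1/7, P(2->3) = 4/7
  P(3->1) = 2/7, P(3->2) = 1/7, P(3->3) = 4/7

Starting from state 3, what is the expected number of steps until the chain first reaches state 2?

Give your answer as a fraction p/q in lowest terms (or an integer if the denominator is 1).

Answer: 21/5

Derivation:
Let h_i = expected steps to first reach 2 from state i.
Boundary: h_2 = 0.
First-step equations for the other states:
  h_1 = 1 + 3/7*h_1 + 3/7*h_2 + 1/7*h_3
  h_3 = 1 + 2/7*h_1 + 1/7*h_2 + 4/7*h_3

Substituting h_2 = 0 and rearranging gives the linear system (I - Q) h = 1:
  [4/7, -1/7] . (h_1, h_3) = 1
  [-2/7, 3/7] . (h_1, h_3) = 1

Solving yields:
  h_1 = 14/5
  h_3 = 21/5

Starting state is 3, so the expected hitting time is h_3 = 21/5.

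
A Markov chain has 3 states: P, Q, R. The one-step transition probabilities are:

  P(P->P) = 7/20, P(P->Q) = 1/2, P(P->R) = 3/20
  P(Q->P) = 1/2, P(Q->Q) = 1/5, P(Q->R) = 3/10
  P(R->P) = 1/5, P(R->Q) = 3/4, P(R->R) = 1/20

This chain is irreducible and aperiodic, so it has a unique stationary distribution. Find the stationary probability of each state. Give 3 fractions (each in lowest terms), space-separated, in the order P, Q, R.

Answer: 214/557 235/557 108/557

Derivation:
The stationary distribution satisfies pi = pi * P, i.e.:
  pi_P = 7/20*pi_P + 1/2*pi_Q + 1/5*pi_R
  pi_Q = 1/2*pi_P + 1/5*pi_Q + 3/4*pi_R
  pi_R = 3/20*pi_P + 3/10*pi_Q + 1/20*pi_R
with normalization: pi_P + pi_Q + pi_R = 1.

Using the first 2 balance equations plus normalization, the linear system A*pi = b is:
  [-13/20, 1/2, 1/5] . pi = 0
  [1/2, -4/5, 3/4] . pi = 0
  [1, 1, 1] . pi = 1

Solving yields:
  pi_P = 214/557
  pi_Q = 235/557
  pi_R = 108/557

Verification (pi * P):
  214/557*7/20 + 235/557*1/2 + 108/557*1/5 = 214/557 = pi_P  (ok)
  214/557*1/2 + 235/557*1/5 + 108/557*3/4 = 235/557 = pi_Q  (ok)
  214/557*3/20 + 235/557*3/10 + 108/557*1/20 = 108/557 = pi_R  (ok)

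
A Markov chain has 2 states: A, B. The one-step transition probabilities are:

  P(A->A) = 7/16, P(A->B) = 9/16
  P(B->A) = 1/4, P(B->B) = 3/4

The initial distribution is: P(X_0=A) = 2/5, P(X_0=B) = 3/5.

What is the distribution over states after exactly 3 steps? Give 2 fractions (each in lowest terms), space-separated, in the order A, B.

Propagating the distribution step by step (d_{t+1} = d_t * P):
d_0 = (A=2/5, B=3/5)
  d_1[A] = 2/5*7/16 + 3/5*1/4 = 13/40
  d_1[B] = 2/5*9/16 + 3/5*3/4 = 27/40
d_1 = (A=13/40, B=27/40)
  d_2[A] = 13/40*7/16 + 27/40*1/4 = 199/640
  d_2[B] = 13/40*9/16 + 27/40*3/4 = 441/640
d_2 = (A=199/640, B=441/640)
  d_3[A] = 199/640*7/16 + 441/640*1/4 = 3157/10240
  d_3[B] = 199/640*9/16 + 441/640*3/4 = 7083/10240
d_3 = (A=3157/10240, B=7083/10240)

Answer: 3157/10240 7083/10240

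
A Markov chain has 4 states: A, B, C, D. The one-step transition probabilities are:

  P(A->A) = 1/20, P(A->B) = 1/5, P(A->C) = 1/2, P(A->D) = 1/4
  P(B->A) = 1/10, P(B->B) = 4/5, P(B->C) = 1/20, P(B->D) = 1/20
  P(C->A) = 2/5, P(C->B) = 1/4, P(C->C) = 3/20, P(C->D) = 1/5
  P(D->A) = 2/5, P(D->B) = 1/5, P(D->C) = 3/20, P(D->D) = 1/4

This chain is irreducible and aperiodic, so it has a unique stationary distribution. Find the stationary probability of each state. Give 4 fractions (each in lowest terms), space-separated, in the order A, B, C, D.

The stationary distribution satisfies pi = pi * P, i.e.:
  pi_A = 1/20*pi_A + 1/10*pi_B + 2/5*pi_C + 2/5*pi_D
  pi_B = 1/5*pi_A + 4/5*pi_B + 1/4*pi_C + 1/5*pi_D
  pi_C = 1/2*pi_A + 1/20*pi_B + 3/20*pi_C + 3/20*pi_D
  pi_D = 1/4*pi_A + 1/20*pi_B + 1/5*pi_C + 1/4*pi_D
with normalization: pi_A + pi_B + pi_C + pi_D = 1.

Using the first 3 balance equations plus normalization, the linear system A*pi = b is:
  [-19/20, 1/10, 2/5, 2/5] . pi = 0
  [1/5, -1/5, 1/4, 1/5] . pi = 0
  [1/2, 1/20, -17/20, 3/20] . pi = 0
  [1, 1, 1, 1] . pi = 1

Solving yields:
  pi_A = 133/736
  pi_B = 2297/4416
  pi_C = 89/552
  pi_D = 203/1472

Verification (pi * P):
  133/736*1/20 + 2297/4416*1/10 + 89/552*2/5 + 203/1472*2/5 = 133/736 = pi_A  (ok)
  133/736*1/5 + 2297/4416*4/5 + 89/552*1/4 + 203/1472*1/5 = 2297/4416 = pi_B  (ok)
  133/736*1/2 + 2297/4416*1/20 + 89/552*3/20 + 203/1472*3/20 = 89/552 = pi_C  (ok)
  133/736*1/4 + 2297/4416*1/20 + 89/552*1/5 + 203/1472*1/4 = 203/1472 = pi_D  (ok)

Answer: 133/736 2297/4416 89/552 203/1472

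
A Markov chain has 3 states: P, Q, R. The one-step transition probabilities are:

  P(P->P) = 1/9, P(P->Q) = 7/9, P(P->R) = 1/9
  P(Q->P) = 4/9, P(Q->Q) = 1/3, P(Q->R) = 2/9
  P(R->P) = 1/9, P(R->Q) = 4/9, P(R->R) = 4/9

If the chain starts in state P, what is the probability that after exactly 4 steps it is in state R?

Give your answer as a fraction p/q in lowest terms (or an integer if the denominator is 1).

Answer: 1621/6561

Derivation:
Computing P^4 by repeated multiplication:
P^1 =
  P: [1/9, 7/9, 1/9]
  Q: [4/9, 1/3, 2/9]
  R: [1/9, 4/9, 4/9]
P^2 =
  P: [10/27, 32/81, 19/81]
  Q: [2/9, 5/9, 2/9]
  R: [7/27, 35/81, 25/81]
P^3 =
  P: [59/243, 382/729, 170/729]
  Q: [8/27, 37/81, 20/81]
  R: [62/243, 352/729, 191/729]
P^4 =
  P: [625/2187, 3065/6561, 1621/6561]
  Q: [64/243, 359/729, 178/729]
  R: [595/2187, 3122/6561, 1654/6561]

(P^4)[P -> R] = 1621/6561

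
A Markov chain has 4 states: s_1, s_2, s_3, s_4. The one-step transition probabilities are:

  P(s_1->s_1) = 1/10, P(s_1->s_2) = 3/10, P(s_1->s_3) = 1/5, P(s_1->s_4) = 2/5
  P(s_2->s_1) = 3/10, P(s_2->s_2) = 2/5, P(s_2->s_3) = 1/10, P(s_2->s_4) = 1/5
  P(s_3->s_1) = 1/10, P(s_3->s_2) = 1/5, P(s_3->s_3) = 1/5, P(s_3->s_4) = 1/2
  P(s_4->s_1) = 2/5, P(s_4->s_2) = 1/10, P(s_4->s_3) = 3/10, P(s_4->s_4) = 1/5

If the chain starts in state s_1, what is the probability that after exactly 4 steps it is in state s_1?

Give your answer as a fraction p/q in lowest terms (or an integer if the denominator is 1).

Computing P^4 by repeated multiplication:
P^1 =
  s_1: [1/10, 3/10, 1/5, 2/5]
  s_2: [3/10, 2/5, 1/10, 1/5]
  s_3: [1/10, 1/5, 1/5, 1/2]
  s_4: [2/5, 1/10, 3/10, 1/5]
P^2 =
  s_1: [7/25, 23/100, 21/100, 7/25]
  s_2: [6/25, 29/100, 9/50, 29/100]
  s_3: [29/100, 1/5, 23/100, 7/25]
  s_4: [9/50, 6/25, 21/100, 37/100]
P^3 =
  s_1: [23/100, 123/500, 41/200, 319/1000]
  s_2: [49/200, 253/1000, 1/5, 151/500]
  s_3: [28/125, 241/1000, 26/125, 327/1000]
  s_4: [259/1000, 229/1000, 213/1000, 299/1000]
P^4 =
  s_1: [2449/10000, 2403/10000, 2073/10000, 123/400]
  s_2: [603/2500, 2449/10000, 2049/10000, 309/1000]
  s_3: [2463/10000, 2379/10000, 1043/5000, 192/625]
  s_4: [471/2000, 1209/5000, 207/1000, 3157/10000]

(P^4)[s_1 -> s_1] = 2449/10000

Answer: 2449/10000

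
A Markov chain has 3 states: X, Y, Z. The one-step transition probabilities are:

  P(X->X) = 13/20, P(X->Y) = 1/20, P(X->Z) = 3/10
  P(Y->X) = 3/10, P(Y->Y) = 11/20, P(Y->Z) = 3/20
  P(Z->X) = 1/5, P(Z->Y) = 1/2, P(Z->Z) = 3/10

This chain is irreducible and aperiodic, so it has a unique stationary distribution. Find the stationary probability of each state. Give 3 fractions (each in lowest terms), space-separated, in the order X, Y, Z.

Answer: 96/227 74/227 57/227

Derivation:
The stationary distribution satisfies pi = pi * P, i.e.:
  pi_X = 13/20*pi_X + 3/10*pi_Y + 1/5*pi_Z
  pi_Y = 1/20*pi_X + 11/20*pi_Y + 1/2*pi_Z
  pi_Z = 3/10*pi_X + 3/20*pi_Y + 3/10*pi_Z
with normalization: pi_X + pi_Y + pi_Z = 1.

Using the first 2 balance equations plus normalization, the linear system A*pi = b is:
  [-7/20, 3/10, 1/5] . pi = 0
  [1/20, -9/20, 1/2] . pi = 0
  [1, 1, 1] . pi = 1

Solving yields:
  pi_X = 96/227
  pi_Y = 74/227
  pi_Z = 57/227

Verification (pi * P):
  96/227*13/20 + 74/227*3/10 + 57/227*1/5 = 96/227 = pi_X  (ok)
  96/227*1/20 + 74/227*11/20 + 57/227*1/2 = 74/227 = pi_Y  (ok)
  96/227*3/10 + 74/227*3/20 + 57/227*3/10 = 57/227 = pi_Z  (ok)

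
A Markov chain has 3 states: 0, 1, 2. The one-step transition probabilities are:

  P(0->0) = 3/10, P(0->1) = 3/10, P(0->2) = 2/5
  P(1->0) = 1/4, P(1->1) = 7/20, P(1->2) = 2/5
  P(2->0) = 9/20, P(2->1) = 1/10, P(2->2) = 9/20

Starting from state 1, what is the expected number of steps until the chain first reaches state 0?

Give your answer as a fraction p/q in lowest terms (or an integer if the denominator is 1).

Answer: 380/127

Derivation:
Let h_i = expected steps to first reach 0 from state i.
Boundary: h_0 = 0.
First-step equations for the other states:
  h_1 = 1 + 1/4*h_0 + 7/20*h_1 + 2/5*h_2
  h_2 = 1 + 9/20*h_0 + 1/10*h_1 + 9/20*h_2

Substituting h_0 = 0 and rearranging gives the linear system (I - Q) h = 1:
  [13/20, -2/5] . (h_1, h_2) = 1
  [-1/10, 11/20] . (h_1, h_2) = 1

Solving yields:
  h_1 = 380/127
  h_2 = 300/127

Starting state is 1, so the expected hitting time is h_1 = 380/127.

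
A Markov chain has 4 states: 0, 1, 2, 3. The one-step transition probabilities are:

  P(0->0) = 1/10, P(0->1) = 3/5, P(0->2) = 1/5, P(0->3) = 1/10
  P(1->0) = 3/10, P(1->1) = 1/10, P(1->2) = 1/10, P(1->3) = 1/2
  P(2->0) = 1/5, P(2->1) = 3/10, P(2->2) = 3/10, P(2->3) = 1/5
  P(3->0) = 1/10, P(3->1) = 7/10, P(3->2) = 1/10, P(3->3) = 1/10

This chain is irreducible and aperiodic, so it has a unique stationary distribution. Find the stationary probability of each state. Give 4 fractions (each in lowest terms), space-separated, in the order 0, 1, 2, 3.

Answer: 31/161 125/322 24/161 87/322

Derivation:
The stationary distribution satisfies pi = pi * P, i.e.:
  pi_0 = 1/10*pi_0 + 3/10*pi_1 + 1/5*pi_2 + 1/10*pi_3
  pi_1 = 3/5*pi_0 + 1/10*pi_1 + 3/10*pi_2 + 7/10*pi_3
  pi_2 = 1/5*pi_0 + 1/10*pi_1 + 3/10*pi_2 + 1/10*pi_3
  pi_3 = 1/10*pi_0 + 1/2*pi_1 + 1/5*pi_2 + 1/10*pi_3
with normalization: pi_0 + pi_1 + pi_2 + pi_3 = 1.

Using the first 3 balance equations plus normalization, the linear system A*pi = b is:
  [-9/10, 3/10, 1/5, 1/10] . pi = 0
  [3/5, -9/10, 3/10, 7/10] . pi = 0
  [1/5, 1/10, -7/10, 1/10] . pi = 0
  [1, 1, 1, 1] . pi = 1

Solving yields:
  pi_0 = 31/161
  pi_1 = 125/322
  pi_2 = 24/161
  pi_3 = 87/322

Verification (pi * P):
  31/161*1/10 + 125/322*3/10 + 24/161*1/5 + 87/322*1/10 = 31/161 = pi_0  (ok)
  31/161*3/5 + 125/322*1/10 + 24/161*3/10 + 87/322*7/10 = 125/322 = pi_1  (ok)
  31/161*1/5 + 125/322*1/10 + 24/161*3/10 + 87/322*1/10 = 24/161 = pi_2  (ok)
  31/161*1/10 + 125/322*1/2 + 24/161*1/5 + 87/322*1/10 = 87/322 = pi_3  (ok)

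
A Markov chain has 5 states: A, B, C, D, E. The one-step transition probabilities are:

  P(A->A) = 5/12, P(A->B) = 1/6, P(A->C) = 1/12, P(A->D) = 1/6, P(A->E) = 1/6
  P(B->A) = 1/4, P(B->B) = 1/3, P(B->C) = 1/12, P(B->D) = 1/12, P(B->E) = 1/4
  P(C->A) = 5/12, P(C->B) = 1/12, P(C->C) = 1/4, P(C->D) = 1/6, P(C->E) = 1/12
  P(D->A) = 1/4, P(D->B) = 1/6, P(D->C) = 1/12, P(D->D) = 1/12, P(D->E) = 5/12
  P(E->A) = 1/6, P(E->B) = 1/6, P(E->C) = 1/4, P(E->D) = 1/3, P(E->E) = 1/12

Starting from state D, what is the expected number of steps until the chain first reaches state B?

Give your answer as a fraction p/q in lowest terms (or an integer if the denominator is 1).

Answer: 19944/3085

Derivation:
Let h_i = expected steps to first reach B from state i.
Boundary: h_B = 0.
First-step equations for the other states:
  h_A = 1 + 5/12*h_A + 1/6*h_B + 1/12*h_C + 1/6*h_D + 1/6*h_E
  h_C = 1 + 5/12*h_A + 1/12*h_B + 1/4*h_C + 1/6*h_D + 1/12*h_E
  h_D = 1 + 1/4*h_A + 1/6*h_B + 1/12*h_C + 1/12*h_D + 5/12*h_E
  h_E = 1 + 1/6*h_A + 1/6*h_B + 1/4*h_C + 1/3*h_D + 1/12*h_E

Substituting h_B = 0 and rearranging gives the linear system (I - Q) h = 1:
  [7/12, -1/12, -1/6, -1/6] . (h_A, h_C, h_D, h_E) = 1
  [-5/12, 3/4, -1/6, -1/12] . (h_A, h_C, h_D, h_E) = 1
  [-1/4, -1/12, 11/12, -5/12] . (h_A, h_C, h_D, h_E) = 1
  [-1/6, -1/4, -1/3, 11/12] . (h_A, h_C, h_D, h_E) = 1

Solving yields:
  h_A = 19872/3085
  h_C = 21828/3085
  h_D = 19944/3085
  h_E = 20184/3085

Starting state is D, so the expected hitting time is h_D = 19944/3085.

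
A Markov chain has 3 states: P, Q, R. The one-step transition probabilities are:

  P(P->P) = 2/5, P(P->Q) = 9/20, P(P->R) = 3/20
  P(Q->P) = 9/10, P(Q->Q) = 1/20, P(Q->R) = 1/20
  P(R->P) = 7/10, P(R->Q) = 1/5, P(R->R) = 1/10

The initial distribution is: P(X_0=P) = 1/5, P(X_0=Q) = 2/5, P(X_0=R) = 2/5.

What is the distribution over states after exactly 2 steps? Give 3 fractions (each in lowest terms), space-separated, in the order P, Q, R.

Propagating the distribution step by step (d_{t+1} = d_t * P):
d_0 = (P=1/5, Q=2/5, R=2/5)
  d_1[P] = 1/5*2/5 + 2/5*9/10 + 2/5*7/10 = 18/25
  d_1[Q] = 1/5*9/20 + 2/5*1/20 + 2/5*1/5 = 19/100
  d_1[R] = 1/5*3/20 + 2/5*1/20 + 2/5*1/10 = 9/100
d_1 = (P=18/25, Q=19/100, R=9/100)
  d_2[P] = 18/25*2/5 + 19/100*9/10 + 9/100*7/10 = 261/500
  d_2[Q] = 18/25*9/20 + 19/100*1/20 + 9/100*1/5 = 703/2000
  d_2[R] = 18/25*3/20 + 19/100*1/20 + 9/100*1/10 = 253/2000
d_2 = (P=261/500, Q=703/2000, R=253/2000)

Answer: 261/500 703/2000 253/2000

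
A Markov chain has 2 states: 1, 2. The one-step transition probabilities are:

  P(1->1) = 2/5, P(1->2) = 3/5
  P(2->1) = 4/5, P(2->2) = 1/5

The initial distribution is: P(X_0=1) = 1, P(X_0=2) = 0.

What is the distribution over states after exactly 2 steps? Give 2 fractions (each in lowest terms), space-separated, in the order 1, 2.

Answer: 16/25 9/25

Derivation:
Propagating the distribution step by step (d_{t+1} = d_t * P):
d_0 = (1=1, 2=0)
  d_1[1] = 1*2/5 + 0*4/5 = 2/5
  d_1[2] = 1*3/5 + 0*1/5 = 3/5
d_1 = (1=2/5, 2=3/5)
  d_2[1] = 2/5*2/5 + 3/5*4/5 = 16/25
  d_2[2] = 2/5*3/5 + 3/5*1/5 = 9/25
d_2 = (1=16/25, 2=9/25)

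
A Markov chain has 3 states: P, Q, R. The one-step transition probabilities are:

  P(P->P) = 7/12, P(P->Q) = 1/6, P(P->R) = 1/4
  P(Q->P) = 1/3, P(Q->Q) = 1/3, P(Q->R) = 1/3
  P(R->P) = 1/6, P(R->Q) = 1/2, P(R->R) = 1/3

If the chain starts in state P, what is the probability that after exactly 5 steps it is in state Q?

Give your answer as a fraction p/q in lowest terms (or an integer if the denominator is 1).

Computing P^5 by repeated multiplication:
P^1 =
  P: [7/12, 1/6, 1/4]
  Q: [1/3, 1/3, 1/3]
  R: [1/6, 1/2, 1/3]
P^2 =
  P: [7/16, 5/18, 41/144]
  Q: [13/36, 1/3, 11/36]
  R: [23/72, 13/36, 23/72]
P^3 =
  P: [683/1728, 133/432, 19/64]
  Q: [161/432, 35/108, 131/432]
  R: [311/864, 1/3, 265/864]
P^4 =
  P: [2645/6912, 1643/5184, 6229/20736]
  Q: [1949/5184, 139/432, 1567/5184]
  R: [3859/10368, 841/2592, 3145/10368]
P^5 =
  P: [94291/248832, 19883/62208, 25003/82944]
  Q: [23449/62208, 4993/15552, 18787/62208]
  R: [46759/124416, 3337/10368, 37613/124416]

(P^5)[P -> Q] = 19883/62208

Answer: 19883/62208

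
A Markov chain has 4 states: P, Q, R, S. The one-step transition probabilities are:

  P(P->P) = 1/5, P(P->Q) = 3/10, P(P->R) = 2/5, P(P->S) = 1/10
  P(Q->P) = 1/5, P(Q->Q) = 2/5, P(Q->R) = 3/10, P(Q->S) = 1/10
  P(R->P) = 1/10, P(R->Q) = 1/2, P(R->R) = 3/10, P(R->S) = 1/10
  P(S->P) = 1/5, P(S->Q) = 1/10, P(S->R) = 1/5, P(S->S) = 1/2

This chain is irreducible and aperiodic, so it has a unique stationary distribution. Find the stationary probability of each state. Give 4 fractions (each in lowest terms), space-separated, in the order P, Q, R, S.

Answer: 103/606 110/303 91/303 1/6

Derivation:
The stationary distribution satisfies pi = pi * P, i.e.:
  pi_P = 1/5*pi_P + 1/5*pi_Q + 1/10*pi_R + 1/5*pi_S
  pi_Q = 3/10*pi_P + 2/5*pi_Q + 1/2*pi_R + 1/10*pi_S
  pi_R = 2/5*pi_P + 3/10*pi_Q + 3/10*pi_R + 1/5*pi_S
  pi_S = 1/10*pi_P + 1/10*pi_Q + 1/10*pi_R + 1/2*pi_S
with normalization: pi_P + pi_Q + pi_R + pi_S = 1.

Using the first 3 balance equations plus normalization, the linear system A*pi = b is:
  [-4/5, 1/5, 1/10, 1/5] . pi = 0
  [3/10, -3/5, 1/2, 1/10] . pi = 0
  [2/5, 3/10, -7/10, 1/5] . pi = 0
  [1, 1, 1, 1] . pi = 1

Solving yields:
  pi_P = 103/606
  pi_Q = 110/303
  pi_R = 91/303
  pi_S = 1/6

Verification (pi * P):
  103/606*1/5 + 110/303*1/5 + 91/303*1/10 + 1/6*1/5 = 103/606 = pi_P  (ok)
  103/606*3/10 + 110/303*2/5 + 91/303*1/2 + 1/6*1/10 = 110/303 = pi_Q  (ok)
  103/606*2/5 + 110/303*3/10 + 91/303*3/10 + 1/6*1/5 = 91/303 = pi_R  (ok)
  103/606*1/10 + 110/303*1/10 + 91/303*1/10 + 1/6*1/2 = 1/6 = pi_S  (ok)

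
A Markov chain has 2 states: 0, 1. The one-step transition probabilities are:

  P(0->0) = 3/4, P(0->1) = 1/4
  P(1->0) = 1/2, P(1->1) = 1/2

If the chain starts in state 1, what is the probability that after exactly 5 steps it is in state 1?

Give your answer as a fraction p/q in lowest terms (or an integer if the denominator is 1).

Computing P^5 by repeated multiplication:
P^1 =
  0: [3/4, 1/4]
  1: [1/2, 1/2]
P^2 =
  0: [11/16, 5/16]
  1: [5/8, 3/8]
P^3 =
  0: [43/64, 21/64]
  1: [21/32, 11/32]
P^4 =
  0: [171/256, 85/256]
  1: [85/128, 43/128]
P^5 =
  0: [683/1024, 341/1024]
  1: [341/512, 171/512]

(P^5)[1 -> 1] = 171/512

Answer: 171/512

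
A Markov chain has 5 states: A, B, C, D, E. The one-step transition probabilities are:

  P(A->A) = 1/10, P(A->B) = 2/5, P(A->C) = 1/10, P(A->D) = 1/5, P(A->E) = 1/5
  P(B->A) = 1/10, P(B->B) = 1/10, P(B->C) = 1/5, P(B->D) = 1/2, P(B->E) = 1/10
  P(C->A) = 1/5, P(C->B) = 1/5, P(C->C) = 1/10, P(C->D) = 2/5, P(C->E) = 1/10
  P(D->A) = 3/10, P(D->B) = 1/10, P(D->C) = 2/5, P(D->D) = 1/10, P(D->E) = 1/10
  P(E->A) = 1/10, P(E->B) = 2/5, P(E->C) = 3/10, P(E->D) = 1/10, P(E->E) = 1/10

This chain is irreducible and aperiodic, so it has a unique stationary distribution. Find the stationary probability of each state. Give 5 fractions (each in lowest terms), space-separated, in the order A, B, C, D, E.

Answer: 3/17 43/204 23/102 55/204 2/17

Derivation:
The stationary distribution satisfies pi = pi * P, i.e.:
  pi_A = 1/10*pi_A + 1/10*pi_B + 1/5*pi_C + 3/10*pi_D + 1/10*pi_E
  pi_B = 2/5*pi_A + 1/10*pi_B + 1/5*pi_C + 1/10*pi_D + 2/5*pi_E
  pi_C = 1/10*pi_A + 1/5*pi_B + 1/10*pi_C + 2/5*pi_D + 3/10*pi_E
  pi_D = 1/5*pi_A + 1/2*pi_B + 2/5*pi_C + 1/10*pi_D + 1/10*pi_E
  pi_E = 1/5*pi_A + 1/10*pi_B + 1/10*pi_C + 1/10*pi_D + 1/10*pi_E
with normalization: pi_A + pi_B + pi_C + pi_D + pi_E = 1.

Using the first 4 balance equations plus normalization, the linear system A*pi = b is:
  [-9/10, 1/10, 1/5, 3/10, 1/10] . pi = 0
  [2/5, -9/10, 1/5, 1/10, 2/5] . pi = 0
  [1/10, 1/5, -9/10, 2/5, 3/10] . pi = 0
  [1/5, 1/2, 2/5, -9/10, 1/10] . pi = 0
  [1, 1, 1, 1, 1] . pi = 1

Solving yields:
  pi_A = 3/17
  pi_B = 43/204
  pi_C = 23/102
  pi_D = 55/204
  pi_E = 2/17

Verification (pi * P):
  3/17*1/10 + 43/204*1/10 + 23/102*1/5 + 55/204*3/10 + 2/17*1/10 = 3/17 = pi_A  (ok)
  3/17*2/5 + 43/204*1/10 + 23/102*1/5 + 55/204*1/10 + 2/17*2/5 = 43/204 = pi_B  (ok)
  3/17*1/10 + 43/204*1/5 + 23/102*1/10 + 55/204*2/5 + 2/17*3/10 = 23/102 = pi_C  (ok)
  3/17*1/5 + 43/204*1/2 + 23/102*2/5 + 55/204*1/10 + 2/17*1/10 = 55/204 = pi_D  (ok)
  3/17*1/5 + 43/204*1/10 + 23/102*1/10 + 55/204*1/10 + 2/17*1/10 = 2/17 = pi_E  (ok)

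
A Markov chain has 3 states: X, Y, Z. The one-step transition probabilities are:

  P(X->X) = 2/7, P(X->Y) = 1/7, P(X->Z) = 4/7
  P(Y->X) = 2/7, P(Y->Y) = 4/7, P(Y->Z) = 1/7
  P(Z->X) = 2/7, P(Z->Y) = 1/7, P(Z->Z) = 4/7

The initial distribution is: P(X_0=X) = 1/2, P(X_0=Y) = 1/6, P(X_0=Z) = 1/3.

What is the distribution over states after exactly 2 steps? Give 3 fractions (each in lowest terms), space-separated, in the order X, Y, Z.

Answer: 2/7 23/98 47/98

Derivation:
Propagating the distribution step by step (d_{t+1} = d_t * P):
d_0 = (X=1/2, Y=1/6, Z=1/3)
  d_1[X] = 1/2*2/7 + 1/6*2/7 + 1/3*2/7 = 2/7
  d_1[Y] = 1/2*1/7 + 1/6*4/7 + 1/3*1/7 = 3/14
  d_1[Z] = 1/2*4/7 + 1/6*1/7 + 1/3*4/7 = 1/2
d_1 = (X=2/7, Y=3/14, Z=1/2)
  d_2[X] = 2/7*2/7 + 3/14*2/7 + 1/2*2/7 = 2/7
  d_2[Y] = 2/7*1/7 + 3/14*4/7 + 1/2*1/7 = 23/98
  d_2[Z] = 2/7*4/7 + 3/14*1/7 + 1/2*4/7 = 47/98
d_2 = (X=2/7, Y=23/98, Z=47/98)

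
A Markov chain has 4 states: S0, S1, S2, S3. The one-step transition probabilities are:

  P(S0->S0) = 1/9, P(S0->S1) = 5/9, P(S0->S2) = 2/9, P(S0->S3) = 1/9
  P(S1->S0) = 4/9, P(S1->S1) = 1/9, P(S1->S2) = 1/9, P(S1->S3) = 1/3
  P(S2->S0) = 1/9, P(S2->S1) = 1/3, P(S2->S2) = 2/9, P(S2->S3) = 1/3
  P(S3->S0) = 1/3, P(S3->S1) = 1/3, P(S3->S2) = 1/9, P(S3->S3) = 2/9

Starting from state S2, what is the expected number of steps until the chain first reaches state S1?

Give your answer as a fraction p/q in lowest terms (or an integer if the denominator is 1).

Answer: 423/157

Derivation:
Let h_i = expected steps to first reach S1 from state i.
Boundary: h_S1 = 0.
First-step equations for the other states:
  h_S0 = 1 + 1/9*h_S0 + 5/9*h_S1 + 2/9*h_S2 + 1/9*h_S3
  h_S2 = 1 + 1/9*h_S0 + 1/3*h_S1 + 2/9*h_S2 + 1/3*h_S3
  h_S3 = 1 + 1/3*h_S0 + 1/3*h_S1 + 1/9*h_S2 + 2/9*h_S3

Substituting h_S1 = 0 and rearranging gives the linear system (I - Q) h = 1:
  [8/9, -2/9, -1/9] . (h_S0, h_S2, h_S3) = 1
  [-1/9, 7/9, -1/3] . (h_S0, h_S2, h_S3) = 1
  [-1/3, -1/9, 7/9] . (h_S0, h_S2, h_S3) = 1

Solving yields:
  h_S0 = 333/157
  h_S2 = 423/157
  h_S3 = 405/157

Starting state is S2, so the expected hitting time is h_S2 = 423/157.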